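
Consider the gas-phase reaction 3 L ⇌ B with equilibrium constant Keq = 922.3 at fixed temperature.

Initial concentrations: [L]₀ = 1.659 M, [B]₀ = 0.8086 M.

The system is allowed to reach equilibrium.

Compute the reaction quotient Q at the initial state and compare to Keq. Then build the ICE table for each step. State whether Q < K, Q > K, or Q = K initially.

Q₀ = 0.1771; Q < K (proceeds forward)

Q₀ = 0.1771 vs Keq = 922.3 ⇒ Q<K, forward
Step 1:
                    L           B
  Initial       1.659      0.8086
  Change       -1.546      0.5154
  Equil        0.1128       1.324
  solve Keq expr → x = 0.5154; check Q = 922.3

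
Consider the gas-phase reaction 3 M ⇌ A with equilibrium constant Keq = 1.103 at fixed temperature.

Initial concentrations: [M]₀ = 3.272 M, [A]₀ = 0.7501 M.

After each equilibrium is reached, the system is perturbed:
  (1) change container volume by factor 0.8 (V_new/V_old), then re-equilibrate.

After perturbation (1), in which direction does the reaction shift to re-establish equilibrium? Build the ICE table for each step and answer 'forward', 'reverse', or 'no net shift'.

Direction: forward

Q₀ = 0.02141 vs Keq = 1.103 ⇒ Q<K, forward
Step 1:
                  M         A
  Initial     3.272    0.7501
  Change     -2.171    0.7235
  Equil       1.101     1.474
  solve Keq expr → x = 0.7235; check Q = 1.103
Then change container volume by factor 0.8 (V_new/V_old).
Step 2:
                  M         A
  Initial     1.377     1.842
  Change    -0.1777   0.05924
  Equil       1.199     1.901
  solve Keq expr → x = 0.05924; check Q = 1.103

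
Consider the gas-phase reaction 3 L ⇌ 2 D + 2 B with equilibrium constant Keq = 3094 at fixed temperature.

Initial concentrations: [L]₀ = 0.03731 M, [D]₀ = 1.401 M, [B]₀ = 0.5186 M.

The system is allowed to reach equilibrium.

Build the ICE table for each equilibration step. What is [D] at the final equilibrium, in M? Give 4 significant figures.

Q₀ = 1.0164e+04 vs Keq = 3094 ⇒ Q>K, reverse
Step 1:
                   L          D          B
  init       0.03731      1.401     0.5186
  Δ          0.01704   -0.01136   -0.01136
  eq         0.05435       1.39     0.5072
  solve Keq expr → x = -0.005681; check Q = 3094

[D]_eq = 1.39 M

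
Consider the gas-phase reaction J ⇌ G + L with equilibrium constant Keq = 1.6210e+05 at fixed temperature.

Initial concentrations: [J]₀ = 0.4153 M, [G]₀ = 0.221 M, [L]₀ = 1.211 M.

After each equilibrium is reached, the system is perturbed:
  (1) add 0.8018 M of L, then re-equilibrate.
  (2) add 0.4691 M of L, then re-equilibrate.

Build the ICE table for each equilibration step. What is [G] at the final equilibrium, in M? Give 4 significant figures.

[G]_eq = 0.6363 M

Q₀ = 0.6444 vs Keq = 1.6210e+05 ⇒ Q<K, forward
Step 1:
                   J          G          L
  init        0.4153      0.221      1.211
  Δ          -0.4153     0.4153     0.4153
  eq      6.3837e-06     0.6363      1.626
  solve Keq expr → x = 0.4153; check Q = 1.6210e+05
Then add 0.8018 M of L.
Step 2:
                   J          G          L
  init    6.3837e-06     0.6363      2.428
  Δ       3.1473e-06 -3.1473e-06 -3.1473e-06
  eq      9.5310e-06     0.6363      2.428
  solve Keq expr → x = -3.1473e-06; check Q = 1.6210e+05
Then add 0.4691 M of L.
Step 3:
                   J          G          L
  init    9.5310e-06     0.6363      2.897
  Δ       1.8413e-06 -1.8413e-06 -1.8413e-06
  eq      1.1372e-05     0.6363      2.897
  solve Keq expr → x = -1.8413e-06; check Q = 1.6210e+05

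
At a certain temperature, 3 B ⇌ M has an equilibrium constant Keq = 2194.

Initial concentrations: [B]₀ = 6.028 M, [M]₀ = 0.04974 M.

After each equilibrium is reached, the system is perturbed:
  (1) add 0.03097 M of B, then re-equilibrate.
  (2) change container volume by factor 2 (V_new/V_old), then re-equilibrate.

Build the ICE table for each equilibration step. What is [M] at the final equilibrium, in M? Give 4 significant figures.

[M]_eq = 1.009 M

Q₀ = 2.2708e-04 vs Keq = 2194 ⇒ Q<K, forward
Step 1:
                  B         M
  I           6.028   0.04974
  C          -5.931     1.977
  E         0.09739     2.027
  solve Keq expr → x = 1.977; check Q = 2194
Then add 0.03097 M of B.
Step 2:
                  B         M
  I          0.1284     2.027
  C        -0.03081   0.01027
  E         0.09755     2.037
  solve Keq expr → x = 0.01027; check Q = 2194
Then change container volume by factor 2 (V_new/V_old).
Step 3:
                  B         M
  I         0.04878     1.018
  C         0.02841  -0.00947
  E         0.07719     1.009
  solve Keq expr → x = -0.00947; check Q = 2194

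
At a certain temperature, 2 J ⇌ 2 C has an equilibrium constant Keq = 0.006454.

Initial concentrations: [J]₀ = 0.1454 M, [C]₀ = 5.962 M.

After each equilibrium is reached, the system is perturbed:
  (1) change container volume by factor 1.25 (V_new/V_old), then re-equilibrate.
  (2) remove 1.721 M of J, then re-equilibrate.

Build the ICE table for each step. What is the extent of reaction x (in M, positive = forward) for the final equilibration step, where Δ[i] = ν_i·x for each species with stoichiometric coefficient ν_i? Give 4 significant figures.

Q₀ = 1681 vs Keq = 0.006454 ⇒ Q>K, reverse
Step 1:
                    J           C
  Initial      0.1454       5.962
  Change        5.508      -5.508
  Equil         5.653      0.4542
  solve Keq expr → x = -2.754; check Q = 0.006454
Then change container volume by factor 1.25 (V_new/V_old).
Step 2:
                    J           C
  Initial       4.523      0.3633
  Change            0           0
  Equil         4.523      0.3633
  solve Keq expr → x = 0; check Q = 0.006454
Then remove 1.721 M of J.
Step 3:
                    J           C
  Initial       2.802      0.3633
  Change        0.128      -0.128
  Equil          2.93      0.2354
  solve Keq expr → x = -0.06399; check Q = 0.006454

x = -0.06399 M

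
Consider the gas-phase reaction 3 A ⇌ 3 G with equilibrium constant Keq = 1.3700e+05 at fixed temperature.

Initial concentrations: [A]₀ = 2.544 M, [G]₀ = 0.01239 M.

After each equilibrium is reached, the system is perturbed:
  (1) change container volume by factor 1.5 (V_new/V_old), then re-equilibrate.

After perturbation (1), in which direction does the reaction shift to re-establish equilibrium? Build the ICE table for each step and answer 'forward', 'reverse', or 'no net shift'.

Q₀ = 1.1552e-07 vs Keq = 1.3700e+05 ⇒ Q<K, forward
Step 1:
                    A           G
  Initial       2.544     0.01239
  Change       -2.495       2.495
  Equil       0.04865       2.508
  solve Keq expr → x = 0.8318; check Q = 1.3700e+05
Then change container volume by factor 1.5 (V_new/V_old).
Step 2:
                    A           G
  Initial     0.03243       1.672
  Change            0           0
  Equil       0.03243       1.672
  solve Keq expr → x = 0; check Q = 1.3700e+05

Direction: no net shift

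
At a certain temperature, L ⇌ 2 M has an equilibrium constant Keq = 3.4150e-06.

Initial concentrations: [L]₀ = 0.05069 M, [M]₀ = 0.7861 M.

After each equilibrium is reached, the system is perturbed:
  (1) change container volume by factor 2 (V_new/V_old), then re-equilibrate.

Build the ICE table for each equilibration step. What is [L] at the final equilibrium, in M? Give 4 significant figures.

[L]_eq = 0.2214 M

Q₀ = 12.19 vs Keq = 3.4150e-06 ⇒ Q>K, reverse
Step 1:
                   L          M
  Initial    0.05069     0.7861
  Change      0.3924    -0.7849
  Equil       0.4431    0.00123
  solve Keq expr → x = -0.3924; check Q = 3.4150e-06
Then change container volume by factor 2 (V_new/V_old).
Step 2:
                   L          M
  Initial     0.2216 6.1508e-04
  Change  -1.2726e-04 2.5452e-04
  Equil       0.2214 8.6960e-04
  solve Keq expr → x = 1.2726e-04; check Q = 3.4150e-06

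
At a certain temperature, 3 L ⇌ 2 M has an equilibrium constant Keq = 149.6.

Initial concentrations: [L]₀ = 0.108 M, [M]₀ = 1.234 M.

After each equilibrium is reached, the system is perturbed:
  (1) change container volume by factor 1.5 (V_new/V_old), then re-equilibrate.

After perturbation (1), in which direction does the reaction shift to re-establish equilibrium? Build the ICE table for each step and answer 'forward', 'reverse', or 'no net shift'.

Direction: reverse

Q₀ = 1209 vs Keq = 149.6 ⇒ Q>K, reverse
Step 1:
                   L          M
  init         0.108      1.234
  Δ           0.1008   -0.06719
  eq          0.2088      1.167
  solve Keq expr → x = -0.03359; check Q = 149.6
Then change container volume by factor 1.5 (V_new/V_old).
Step 2:
                   L          M
  init        0.1392     0.7779
  Δ          0.01846   -0.01231
  eq          0.1576     0.7656
  solve Keq expr → x = -0.006153; check Q = 149.6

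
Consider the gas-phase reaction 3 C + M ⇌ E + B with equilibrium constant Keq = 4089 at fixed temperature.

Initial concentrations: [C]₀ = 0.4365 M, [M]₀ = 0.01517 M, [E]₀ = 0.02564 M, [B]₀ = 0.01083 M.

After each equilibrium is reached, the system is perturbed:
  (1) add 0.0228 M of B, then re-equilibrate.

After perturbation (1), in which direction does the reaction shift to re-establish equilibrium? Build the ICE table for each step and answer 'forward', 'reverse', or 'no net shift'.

Q₀ = 0.2201 vs Keq = 4089 ⇒ Q<K, forward
Step 1:
                    C           M           E           B
  Initial      0.4365     0.01517     0.02564     0.01083
  Change      -0.0455    -0.01517     0.01517     0.01517
  Equil         0.391  4.3397e-06     0.04081       0.026
  solve Keq expr → x = 0.01517; check Q = 4089
Then add 0.0228 M of B.
Step 2:
                    C           M           E           B
  Initial       0.391  4.3397e-06     0.04081      0.0488
  Change   1.1412e-05  3.8041e-06 -3.8041e-06 -3.8041e-06
  Equil         0.391  8.1439e-06      0.0408     0.04879
  solve Keq expr → x = -3.8041e-06; check Q = 4089

Direction: reverse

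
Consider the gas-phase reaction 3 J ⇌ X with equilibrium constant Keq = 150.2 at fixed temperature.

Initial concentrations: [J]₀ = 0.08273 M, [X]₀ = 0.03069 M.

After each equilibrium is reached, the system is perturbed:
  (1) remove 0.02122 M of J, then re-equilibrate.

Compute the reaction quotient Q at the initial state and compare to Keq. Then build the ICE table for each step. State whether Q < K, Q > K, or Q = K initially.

Q₀ = 54.2; Q < K (proceeds forward)

Q₀ = 54.2 vs Keq = 150.2 ⇒ Q<K, forward
Step 1:
                    J           X
  I           0.08273     0.03069
  C          -0.01987    0.006622
  E           0.06286     0.03731
  solve Keq expr → x = 0.006622; check Q = 150.2
Then remove 0.02122 M of J.
Step 2:
                    J           X
  I           0.04164     0.03731
  C           0.01771   -0.005904
  E           0.05936     0.03141
  solve Keq expr → x = -0.005904; check Q = 150.2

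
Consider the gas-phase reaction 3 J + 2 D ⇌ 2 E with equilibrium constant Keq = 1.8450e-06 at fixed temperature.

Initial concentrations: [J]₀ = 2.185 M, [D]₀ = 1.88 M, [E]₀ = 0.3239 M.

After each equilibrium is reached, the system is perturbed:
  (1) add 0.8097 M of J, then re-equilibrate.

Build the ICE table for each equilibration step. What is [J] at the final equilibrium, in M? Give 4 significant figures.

[J]_eq = 3.452 M

Q₀ = 0.002845 vs Keq = 1.8450e-06 ⇒ Q>K, reverse
Step 1:
                   J          D          E
  Initial      2.185       1.88     0.3239
  Change      0.4666      0.311     -0.311
  Equil        2.652      2.191    0.01285
  solve Keq expr → x = -0.1555; check Q = 1.8450e-06
Then add 0.8097 M of J.
Step 2:
                   J          D          E
  Initial      3.461      2.191    0.01285
  Change   -0.009276  -0.006184   0.006184
  Equil        3.452      2.185    0.01903
  solve Keq expr → x = 0.003092; check Q = 1.8450e-06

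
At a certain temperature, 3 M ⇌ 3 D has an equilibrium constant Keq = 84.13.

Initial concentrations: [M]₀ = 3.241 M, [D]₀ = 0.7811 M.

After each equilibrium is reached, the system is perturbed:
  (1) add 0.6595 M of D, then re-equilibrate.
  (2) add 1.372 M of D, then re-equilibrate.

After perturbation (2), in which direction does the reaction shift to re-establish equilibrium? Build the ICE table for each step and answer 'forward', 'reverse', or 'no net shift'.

Direction: reverse

Q₀ = 0.014 vs Keq = 84.13 ⇒ Q<K, forward
Step 1:
                   M          D
  init         3.241     0.7811
  Δ           -2.494      2.494
  eq          0.7474      3.275
  solve Keq expr → x = 0.8312; check Q = 84.13
Then add 0.6595 M of D.
Step 2:
                   M          D
  init        0.7474      3.934
  Δ           0.1225    -0.1225
  eq          0.8699      3.812
  solve Keq expr → x = -0.04085; check Q = 84.13
Then add 1.372 M of D.
Step 3:
                   M          D
  init        0.8699      5.184
  Δ           0.2549    -0.2549
  eq           1.125      4.929
  solve Keq expr → x = -0.08498; check Q = 84.13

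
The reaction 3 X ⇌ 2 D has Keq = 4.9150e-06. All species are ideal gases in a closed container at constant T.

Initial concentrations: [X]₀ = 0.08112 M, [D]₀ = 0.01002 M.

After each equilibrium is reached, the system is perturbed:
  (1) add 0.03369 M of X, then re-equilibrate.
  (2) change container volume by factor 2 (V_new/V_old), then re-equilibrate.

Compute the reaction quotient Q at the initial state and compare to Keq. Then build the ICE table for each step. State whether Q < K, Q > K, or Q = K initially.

Q₀ = 0.1881 vs Keq = 4.9150e-06 ⇒ Q>K, reverse
Step 1:
                  X         D
  I         0.08112   0.01002
  C         0.01493 -0.009954
  E         0.09605 6.5996e-05
  solve Keq expr → x = -0.004977; check Q = 4.9150e-06
Then add 0.03369 M of X.
Step 2:
                  X         D
  I          0.1297 6.5996e-05
  C       -5.6312e-05 3.7541e-05
  E          0.1297 1.0354e-04
  solve Keq expr → x = 1.8771e-05; check Q = 4.9150e-06
Then change container volume by factor 2 (V_new/V_old).
Step 3:
                  X         D
  I         0.06484 5.1768e-05
  C       2.2715e-05 -1.5143e-05
  E         0.06487 3.6625e-05
  solve Keq expr → x = -7.5717e-06; check Q = 4.9150e-06

Q₀ = 0.1881; Q > K (proceeds reverse)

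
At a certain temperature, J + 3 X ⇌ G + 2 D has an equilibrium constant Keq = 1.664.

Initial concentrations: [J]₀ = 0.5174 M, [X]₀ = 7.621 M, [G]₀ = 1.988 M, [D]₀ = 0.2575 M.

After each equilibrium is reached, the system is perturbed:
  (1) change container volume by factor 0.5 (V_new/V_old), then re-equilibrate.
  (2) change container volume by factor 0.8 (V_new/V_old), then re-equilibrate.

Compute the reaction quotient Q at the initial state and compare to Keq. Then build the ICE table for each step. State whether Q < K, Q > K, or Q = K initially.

Q₀ = 5.7558e-04; Q < K (proceeds forward)

Q₀ = 5.7558e-04 vs Keq = 1.664 ⇒ Q<K, forward
Step 1:
                   J          X          G          D
  I           0.5174      7.621      1.988     0.2575
  C          -0.5067      -1.52     0.5067      1.013
  E          0.01067      6.101      2.495      1.271
  solve Keq expr → x = 0.5067; check Q = 1.664
Then change container volume by factor 0.5 (V_new/V_old).
Step 2:
                   J          X          G          D
  I          0.02133       12.2      4.989      2.542
  C         -0.01038   -0.03115    0.01038    0.02077
  E          0.01095      12.17          5      2.563
  solve Keq expr → x = 0.01038; check Q = 1.664
Then change container volume by factor 0.8 (V_new/V_old).
Step 3:
                   J          X          G          D
  I          0.01368      15.21       6.25      3.203
  C        -0.002678  -0.008034   0.002678   0.005356
  E          0.01101      15.21      6.252      3.209
  solve Keq expr → x = 0.002678; check Q = 1.664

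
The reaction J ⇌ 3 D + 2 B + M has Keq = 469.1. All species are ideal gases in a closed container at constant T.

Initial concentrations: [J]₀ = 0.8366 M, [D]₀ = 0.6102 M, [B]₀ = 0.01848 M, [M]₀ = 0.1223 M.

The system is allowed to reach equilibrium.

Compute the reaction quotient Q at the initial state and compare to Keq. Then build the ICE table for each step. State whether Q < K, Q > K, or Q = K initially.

Q₀ = 1.1343e-05; Q < K (proceeds forward)

Q₀ = 1.1343e-05 vs Keq = 469.1 ⇒ Q<K, forward
Step 1:
                  J         D         B         M
  Initial    0.8366    0.6102   0.01848    0.1223
  Change    -0.7418     2.225     1.484    0.7418
  Equil     0.09478     2.836     1.502    0.8641
  solve Keq expr → x = 0.7418; check Q = 469.1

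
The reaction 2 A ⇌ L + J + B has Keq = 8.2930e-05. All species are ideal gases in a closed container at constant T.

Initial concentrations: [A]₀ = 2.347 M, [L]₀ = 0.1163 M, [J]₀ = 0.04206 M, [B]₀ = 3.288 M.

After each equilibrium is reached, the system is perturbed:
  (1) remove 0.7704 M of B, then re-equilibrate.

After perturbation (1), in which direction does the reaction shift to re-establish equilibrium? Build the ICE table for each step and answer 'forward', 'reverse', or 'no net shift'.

Q₀ = 0.00292 vs Keq = 8.2930e-05 ⇒ Q>K, reverse
Step 1:
                    A           L           J           B
  Initial       2.347      0.1163     0.04206       3.288
  Change      0.08017    -0.04009    -0.04009    -0.04009
  Equil         2.427     0.07621    0.001974       3.248
  solve Keq expr → x = -0.04009; check Q = 8.2930e-05
Then remove 0.7704 M of B.
Step 2:
                    A           L           J           B
  Initial       2.427     0.07621    0.001974       2.478
  Change    -0.001181  5.9072e-04  5.9072e-04  5.9072e-04
  Equil         2.426      0.0768    0.002564       2.478
  solve Keq expr → x = 5.9072e-04; check Q = 8.2930e-05

Direction: forward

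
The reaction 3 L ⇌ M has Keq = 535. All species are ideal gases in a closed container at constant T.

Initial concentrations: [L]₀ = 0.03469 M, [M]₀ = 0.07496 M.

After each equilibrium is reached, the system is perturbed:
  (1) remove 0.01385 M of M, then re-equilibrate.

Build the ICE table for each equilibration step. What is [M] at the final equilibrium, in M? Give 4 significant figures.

[M]_eq = 0.05688 M

Q₀ = 1796 vs Keq = 535 ⇒ Q>K, reverse
Step 1:
                    L           M
  init        0.03469     0.07496
  Δ           0.01599   -0.005329
  eq          0.05068     0.06963
  solve Keq expr → x = -0.005329; check Q = 535
Then remove 0.01385 M of M.
Step 2:
                    L           M
  init        0.05068     0.05578
  Δ         -0.003304    0.001101
  eq          0.04737     0.05688
  solve Keq expr → x = 0.001101; check Q = 535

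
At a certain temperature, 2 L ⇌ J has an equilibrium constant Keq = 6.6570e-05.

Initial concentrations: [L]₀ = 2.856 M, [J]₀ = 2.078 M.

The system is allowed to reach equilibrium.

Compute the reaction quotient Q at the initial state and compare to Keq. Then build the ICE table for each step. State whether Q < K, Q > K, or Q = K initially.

Q₀ = 0.2548 vs Keq = 6.6570e-05 ⇒ Q>K, reverse
Step 1:
                    L           J
  I             2.856       2.078
  C             4.149      -2.075
  E             7.005    0.003267
  solve Keq expr → x = -2.075; check Q = 6.6570e-05

Q₀ = 0.2548; Q > K (proceeds reverse)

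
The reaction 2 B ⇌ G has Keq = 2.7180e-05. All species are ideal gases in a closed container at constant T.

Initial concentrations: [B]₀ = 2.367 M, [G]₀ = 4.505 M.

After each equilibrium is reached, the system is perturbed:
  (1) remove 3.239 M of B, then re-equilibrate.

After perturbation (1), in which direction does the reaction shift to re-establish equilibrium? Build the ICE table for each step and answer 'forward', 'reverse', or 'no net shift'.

Direction: reverse

Q₀ = 0.8041 vs Keq = 2.7180e-05 ⇒ Q>K, reverse
Step 1:
                    B           G
  I             2.367       4.505
  C             9.003      -4.501
  E             11.37    0.003514
  solve Keq expr → x = -4.501; check Q = 2.7180e-05
Then remove 3.239 M of B.
Step 2:
                    B           G
  I             8.131    0.003514
  C          0.003431   -0.001715
  E             8.134    0.001798
  solve Keq expr → x = -0.001715; check Q = 2.7180e-05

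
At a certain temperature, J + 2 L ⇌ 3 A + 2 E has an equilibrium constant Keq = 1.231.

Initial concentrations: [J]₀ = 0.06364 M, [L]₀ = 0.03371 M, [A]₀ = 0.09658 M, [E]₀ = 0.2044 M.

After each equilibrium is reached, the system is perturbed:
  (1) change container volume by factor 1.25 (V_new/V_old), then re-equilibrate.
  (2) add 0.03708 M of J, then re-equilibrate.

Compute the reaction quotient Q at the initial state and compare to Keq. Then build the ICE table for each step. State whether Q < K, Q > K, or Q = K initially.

Q₀ = 0.5204 vs Keq = 1.231 ⇒ Q<K, forward
Step 1:
                   J          L          A          E
  init       0.06364    0.03371    0.09658     0.2044
  Δ        -0.003358  -0.006716    0.01007   0.006716
  eq         0.06028    0.02699     0.1067     0.2111
  solve Keq expr → x = 0.003358; check Q = 1.231
Then change container volume by factor 1.25 (V_new/V_old).
Step 2:
                   J          L          A          E
  init       0.04823     0.0216    0.08532     0.1689
  Δ        -0.001294  -0.002587   0.003881   0.002587
  eq         0.04693    0.01901     0.0892     0.1715
  solve Keq expr → x = 0.001294; check Q = 1.231
Then add 0.03708 M of J.
Step 3:
                   J          L          A          E
  init       0.08401    0.01901     0.0892     0.1715
  Δ          -0.0016  -0.003201   0.004801   0.003201
  eq         0.08241    0.01581    0.09401     0.1747
  solve Keq expr → x = 0.0016; check Q = 1.231

Q₀ = 0.5204; Q < K (proceeds forward)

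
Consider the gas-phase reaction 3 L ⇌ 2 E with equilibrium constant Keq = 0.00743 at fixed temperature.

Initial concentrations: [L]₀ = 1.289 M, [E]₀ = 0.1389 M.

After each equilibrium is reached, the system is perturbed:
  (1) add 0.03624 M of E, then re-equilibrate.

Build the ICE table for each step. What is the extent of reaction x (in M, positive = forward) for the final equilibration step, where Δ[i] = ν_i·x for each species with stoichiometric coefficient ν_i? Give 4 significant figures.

Q₀ = 0.009008 vs Keq = 0.00743 ⇒ Q>K, reverse
Step 1:
                   L          E
  I            1.289     0.1389
  C          0.01567   -0.01045
  E            1.305     0.1285
  solve Keq expr → x = -0.005223; check Q = 0.00743
Then add 0.03624 M of E.
Step 2:
                   L          E
  I            1.305     0.1647
  C          0.04443   -0.02962
  E            1.349     0.1351
  solve Keq expr → x = -0.01481; check Q = 0.00743

x = -0.01481 M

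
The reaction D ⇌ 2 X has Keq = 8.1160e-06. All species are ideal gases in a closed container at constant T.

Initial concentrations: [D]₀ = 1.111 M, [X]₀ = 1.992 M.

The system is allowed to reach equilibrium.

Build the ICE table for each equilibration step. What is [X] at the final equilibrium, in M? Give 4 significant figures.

Q₀ = 3.572 vs Keq = 8.1160e-06 ⇒ Q>K, reverse
Step 1:
                   D          X
  init         1.111      1.992
  Δ           0.9939     -1.988
  eq           2.105   0.004133
  solve Keq expr → x = -0.9939; check Q = 8.1160e-06

[X]_eq = 0.004133 M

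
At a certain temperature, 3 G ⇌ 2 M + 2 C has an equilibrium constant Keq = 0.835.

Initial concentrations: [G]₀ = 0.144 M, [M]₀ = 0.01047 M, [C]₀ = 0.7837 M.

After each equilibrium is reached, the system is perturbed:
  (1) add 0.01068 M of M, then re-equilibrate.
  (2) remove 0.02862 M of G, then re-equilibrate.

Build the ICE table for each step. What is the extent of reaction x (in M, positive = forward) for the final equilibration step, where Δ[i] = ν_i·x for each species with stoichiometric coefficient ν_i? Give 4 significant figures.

Q₀ = 0.02255 vs Keq = 0.835 ⇒ Q<K, forward
Step 1:
                  G         M         C
  init        0.144   0.01047    0.7837
  Δ        -0.04055   0.02703   0.02703
  eq         0.1035    0.0375    0.8107
  solve Keq expr → x = 0.01352; check Q = 0.835
Then add 0.01068 M of M.
Step 2:
                  G         M         C
  init       0.1035   0.04818    0.8107
  Δ          0.0085 -0.005667 -0.005667
  eq          0.112   0.04252    0.8051
  solve Keq expr → x = -0.002833; check Q = 0.835
Then remove 0.02862 M of G.
Step 3:
                  G         M         C
  init      0.08333   0.04252    0.8051
  Δ         0.01263 -0.008419 -0.008419
  eq        0.09596    0.0341    0.7966
  solve Keq expr → x = -0.00421; check Q = 0.835

x = -0.00421 M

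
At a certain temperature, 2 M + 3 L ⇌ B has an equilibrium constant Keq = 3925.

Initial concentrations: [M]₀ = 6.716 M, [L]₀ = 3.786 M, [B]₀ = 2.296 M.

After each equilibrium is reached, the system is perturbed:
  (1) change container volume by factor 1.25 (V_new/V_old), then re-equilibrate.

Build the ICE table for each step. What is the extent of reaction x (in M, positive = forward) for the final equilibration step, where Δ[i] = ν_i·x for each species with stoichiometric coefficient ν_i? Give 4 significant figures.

Q₀ = 9.3801e-04 vs Keq = 3925 ⇒ Q<K, forward
Step 1:
                    M           L           B
  Initial       6.716       3.786       2.296
  Change       -2.499      -3.749        1.25
  Equil         4.217     0.03704       3.546
  solve Keq expr → x = 1.25; check Q = 3925
Then change container volume by factor 1.25 (V_new/V_old).
Step 2:
                    M           L           B
  Initial       3.373     0.02963       2.837
  Change     0.006799      0.0102   -0.003399
  Equil          3.38     0.03983       2.833
  solve Keq expr → x = -0.003399; check Q = 3925

x = -0.003399 M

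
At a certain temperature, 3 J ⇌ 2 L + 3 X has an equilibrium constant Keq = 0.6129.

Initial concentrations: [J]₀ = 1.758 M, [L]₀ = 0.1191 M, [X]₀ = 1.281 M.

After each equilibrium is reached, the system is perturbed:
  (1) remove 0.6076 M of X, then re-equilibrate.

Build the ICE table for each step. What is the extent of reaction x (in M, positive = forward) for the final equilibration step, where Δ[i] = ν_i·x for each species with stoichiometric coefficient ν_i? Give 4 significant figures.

x = 0.05488 M

Q₀ = 0.005488 vs Keq = 0.6129 ⇒ Q<K, forward
Step 1:
                   J          L          X
  init         1.758     0.1191      1.281
  Δ          -0.5077     0.3384     0.5077
  eq            1.25     0.4575      1.789
  solve Keq expr → x = 0.1692; check Q = 0.6129
Then remove 0.6076 M of X.
Step 2:
                   J          L          X
  init          1.25     0.4575      1.181
  Δ          -0.1646     0.1098     0.1646
  eq           1.086     0.5673      1.346
  solve Keq expr → x = 0.05488; check Q = 0.6129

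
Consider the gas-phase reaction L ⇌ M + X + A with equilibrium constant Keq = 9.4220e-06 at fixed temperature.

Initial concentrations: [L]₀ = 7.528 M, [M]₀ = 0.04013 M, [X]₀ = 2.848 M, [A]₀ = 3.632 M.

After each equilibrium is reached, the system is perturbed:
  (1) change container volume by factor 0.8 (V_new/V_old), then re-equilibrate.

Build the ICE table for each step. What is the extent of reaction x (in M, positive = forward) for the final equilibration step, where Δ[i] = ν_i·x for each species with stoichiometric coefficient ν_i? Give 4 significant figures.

x = -3.1816e-06 M

Q₀ = 0.05514 vs Keq = 9.4220e-06 ⇒ Q>K, reverse
Step 1:
                    L           M           X           A
  init          7.528     0.04013       2.848       3.632
  Δ           0.04012    -0.04012    -0.04012    -0.04012
  eq            7.568  7.0702e-06       2.808       3.592
  solve Keq expr → x = -0.04012; check Q = 9.4220e-06
Then change container volume by factor 0.8 (V_new/V_old).
Step 2:
                    L           M           X           A
  init           9.46  8.8378e-06        3.51        4.49
  Δ        3.1816e-06 -3.1816e-06 -3.1816e-06 -3.1816e-06
  eq             9.46  5.6562e-06        3.51        4.49
  solve Keq expr → x = -3.1816e-06; check Q = 9.4220e-06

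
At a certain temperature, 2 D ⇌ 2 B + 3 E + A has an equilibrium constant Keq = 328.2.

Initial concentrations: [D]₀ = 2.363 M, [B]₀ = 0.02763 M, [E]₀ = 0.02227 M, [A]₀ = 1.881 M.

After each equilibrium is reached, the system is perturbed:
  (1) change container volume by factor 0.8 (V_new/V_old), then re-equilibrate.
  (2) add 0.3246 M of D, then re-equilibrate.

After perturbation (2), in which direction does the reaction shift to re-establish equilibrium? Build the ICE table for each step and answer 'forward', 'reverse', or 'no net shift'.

Direction: forward

Q₀ = 2.8404e-09 vs Keq = 328.2 ⇒ Q<K, forward
Step 1:
                  D         B         E         A
  Initial     2.363   0.02763   0.02227     1.881
  Change     -1.706     1.706      2.56    0.8532
  Equil      0.6566     1.734     2.582     2.734
  solve Keq expr → x = 0.8532; check Q = 328.2
Then change container volume by factor 0.8 (V_new/V_old).
Step 2:
                  D         B         E         A
  Initial    0.8208     2.168     3.227     3.418
  Change     0.1872   -0.1872   -0.2809  -0.09362
  Equil       1.008      1.98     2.946     3.324
  solve Keq expr → x = -0.09362; check Q = 328.2
Then add 0.3246 M of D.
Step 3:
                  D         B         E         A
  Initial     1.333      1.98     2.946     3.324
  Change    -0.1334    0.1334    0.2001    0.0667
  Equil       1.199     2.114     3.147     3.391
  solve Keq expr → x = 0.0667; check Q = 328.2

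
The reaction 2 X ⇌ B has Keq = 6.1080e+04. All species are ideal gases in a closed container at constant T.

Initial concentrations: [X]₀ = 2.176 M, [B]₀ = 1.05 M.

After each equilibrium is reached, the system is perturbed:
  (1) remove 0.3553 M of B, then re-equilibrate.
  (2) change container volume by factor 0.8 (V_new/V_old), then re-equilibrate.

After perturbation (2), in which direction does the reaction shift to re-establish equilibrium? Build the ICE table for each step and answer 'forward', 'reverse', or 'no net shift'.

Direction: forward

Q₀ = 0.2218 vs Keq = 6.1080e+04 ⇒ Q<K, forward
Step 1:
                  X         B
  Initial     2.176      1.05
  Change      -2.17     1.085
  Equil    0.005912     2.135
  solve Keq expr → x = 1.085; check Q = 6.1080e+04
Then remove 0.3553 M of B.
Step 2:
                  X         B
  Initial  0.005912      1.78
  Change  -5.1392e-04 2.5696e-04
  Equil    0.005398      1.78
  solve Keq expr → x = 2.5696e-04; check Q = 6.1080e+04
Then change container volume by factor 0.8 (V_new/V_old).
Step 3:
                  X         B
  Initial  0.006748     2.225
  Change  -7.1192e-04 3.5596e-04
  Equil    0.006036     2.225
  solve Keq expr → x = 3.5596e-04; check Q = 6.1080e+04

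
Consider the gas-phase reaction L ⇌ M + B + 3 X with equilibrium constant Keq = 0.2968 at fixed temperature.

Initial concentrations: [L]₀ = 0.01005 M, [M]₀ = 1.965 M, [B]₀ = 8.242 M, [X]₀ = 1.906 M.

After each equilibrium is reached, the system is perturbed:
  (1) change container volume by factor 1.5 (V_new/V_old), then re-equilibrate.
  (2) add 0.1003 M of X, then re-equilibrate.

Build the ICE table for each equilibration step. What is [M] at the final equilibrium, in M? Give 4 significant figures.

Q₀ = 1.1158e+04 vs Keq = 0.2968 ⇒ Q>K, reverse
Step 1:
                   L          M          B          X
  I          0.01005      1.965      8.242      1.906
  C           0.5525    -0.5525    -0.5525     -1.657
  E           0.5625      1.413       7.69     0.2486
  solve Keq expr → x = -0.5525; check Q = 0.2968
Then change container volume by factor 1.5 (V_new/V_old).
Step 2:
                   L          M          B          X
  I            0.375     0.9417      5.126     0.1658
  C         -0.03523    0.03523    0.03523     0.1057
  E           0.3398     0.9769      5.162     0.2714
  solve Keq expr → x = 0.03523; check Q = 0.2968
Then add 0.1003 M of X.
Step 3:
                   L          M          B          X
  I           0.3398     0.9769      5.162     0.3717
  C          0.02972   -0.02972   -0.02972   -0.08917
  E           0.3695     0.9472      5.132     0.2826
  solve Keq expr → x = -0.02972; check Q = 0.2968

[M]_eq = 0.9472 M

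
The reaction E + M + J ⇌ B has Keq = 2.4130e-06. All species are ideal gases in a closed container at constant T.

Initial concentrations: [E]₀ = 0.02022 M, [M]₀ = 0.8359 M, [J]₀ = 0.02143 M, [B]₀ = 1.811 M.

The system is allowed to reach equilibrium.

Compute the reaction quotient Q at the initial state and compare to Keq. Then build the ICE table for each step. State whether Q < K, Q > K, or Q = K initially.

Q₀ = 5000; Q > K (proceeds reverse)

Q₀ = 5000 vs Keq = 2.4130e-06 ⇒ Q>K, reverse
Step 1:
                  E         M         J         B
  Initial   0.02022    0.8359   0.02143     1.811
  Change      1.811     1.811     1.811    -1.811
  Equil       1.831     2.647     1.832 2.1431e-05
  solve Keq expr → x = -1.811; check Q = 2.4130e-06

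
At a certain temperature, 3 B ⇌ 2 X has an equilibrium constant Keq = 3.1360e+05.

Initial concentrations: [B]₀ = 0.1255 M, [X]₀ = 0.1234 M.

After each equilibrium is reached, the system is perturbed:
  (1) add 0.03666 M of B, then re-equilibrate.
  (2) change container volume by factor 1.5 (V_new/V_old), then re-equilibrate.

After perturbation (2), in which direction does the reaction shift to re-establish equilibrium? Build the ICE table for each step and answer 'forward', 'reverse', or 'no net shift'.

Q₀ = 7.704 vs Keq = 3.1360e+05 ⇒ Q<K, forward
Step 1:
                   B          X
  init        0.1255     0.1234
  Δ          -0.1204    0.08027
  eq        0.005095     0.2037
  solve Keq expr → x = 0.04013; check Q = 3.1360e+05
Then add 0.03666 M of B.
Step 2:
                   B          X
  init       0.04176     0.2037
  Δ         -0.03626    0.02418
  eq        0.005491     0.2278
  solve Keq expr → x = 0.01209; check Q = 3.1360e+05
Then change container volume by factor 1.5 (V_new/V_old).
Step 3:
                   B          X
  init      0.003661     0.1519
  Δ       5.2331e-04 -3.4888e-04
  eq        0.004184     0.1515
  solve Keq expr → x = -1.7444e-04; check Q = 3.1360e+05

Direction: reverse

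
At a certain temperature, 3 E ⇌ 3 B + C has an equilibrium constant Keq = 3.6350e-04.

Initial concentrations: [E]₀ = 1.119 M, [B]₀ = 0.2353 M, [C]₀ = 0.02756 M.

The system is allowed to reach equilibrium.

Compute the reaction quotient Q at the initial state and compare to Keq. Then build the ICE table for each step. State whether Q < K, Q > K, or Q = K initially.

Q₀ = 2.5624e-04; Q < K (proceeds forward)

Q₀ = 2.5624e-04 vs Keq = 3.6350e-04 ⇒ Q<K, forward
Step 1:
                  E         B         C
  Initial     1.119    0.2353   0.02756
  Change   -0.01329   0.01329  0.004429
  Equil       1.106    0.2486   0.03199
  solve Keq expr → x = 0.004429; check Q = 3.6350e-04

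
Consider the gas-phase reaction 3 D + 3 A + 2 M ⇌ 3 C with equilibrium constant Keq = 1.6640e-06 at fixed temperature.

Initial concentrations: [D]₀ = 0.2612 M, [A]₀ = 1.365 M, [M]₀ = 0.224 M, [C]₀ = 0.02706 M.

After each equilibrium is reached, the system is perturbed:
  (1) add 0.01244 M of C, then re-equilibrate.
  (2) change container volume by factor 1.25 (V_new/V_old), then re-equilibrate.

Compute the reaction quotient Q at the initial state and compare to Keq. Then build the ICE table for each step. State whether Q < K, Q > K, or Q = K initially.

Q₀ = 0.008713; Q > K (proceeds reverse)

Q₀ = 0.008713 vs Keq = 1.6640e-06 ⇒ Q>K, reverse
Step 1:
                   D          A          M          C
  I           0.2612      1.365      0.224    0.02706
  C          0.02523    0.02523    0.01682   -0.02523
  E           0.2864       1.39     0.2408   0.001827
  solve Keq expr → x = -0.008411; check Q = 1.6640e-06
Then add 0.01244 M of C.
Step 2:
                   D          A          M          C
  I           0.2864       1.39     0.2408    0.01427
  C           0.0123     0.0123   0.008201    -0.0123
  E           0.2987      1.403      0.249   0.001965
  solve Keq expr → x = -0.0041; check Q = 1.6640e-06
Then change container volume by factor 1.25 (V_new/V_old).
Step 3:
                   D          A          M          C
  I            0.239      1.122     0.1992   0.001572
  C       4.8445e-04 4.8445e-04 3.2296e-04 -4.8445e-04
  E           0.2395      1.123     0.1995   0.001088
  solve Keq expr → x = -1.6148e-04; check Q = 1.6640e-06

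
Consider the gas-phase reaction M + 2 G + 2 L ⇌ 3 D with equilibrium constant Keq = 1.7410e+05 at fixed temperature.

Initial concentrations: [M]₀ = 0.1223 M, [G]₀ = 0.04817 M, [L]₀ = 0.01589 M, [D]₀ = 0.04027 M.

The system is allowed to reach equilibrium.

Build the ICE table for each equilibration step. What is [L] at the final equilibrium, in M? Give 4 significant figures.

Q₀ = 911.4 vs Keq = 1.7410e+05 ⇒ Q<K, forward
Step 1:
                    M           G           L           D
  Initial      0.1223     0.04817     0.01589     0.04027
  Change    -0.006485    -0.01297    -0.01297     0.01945
  Equil        0.1158      0.0352     0.00292     0.05972
  solve Keq expr → x = 0.006485; check Q = 1.7410e+05

[L]_eq = 0.00292 M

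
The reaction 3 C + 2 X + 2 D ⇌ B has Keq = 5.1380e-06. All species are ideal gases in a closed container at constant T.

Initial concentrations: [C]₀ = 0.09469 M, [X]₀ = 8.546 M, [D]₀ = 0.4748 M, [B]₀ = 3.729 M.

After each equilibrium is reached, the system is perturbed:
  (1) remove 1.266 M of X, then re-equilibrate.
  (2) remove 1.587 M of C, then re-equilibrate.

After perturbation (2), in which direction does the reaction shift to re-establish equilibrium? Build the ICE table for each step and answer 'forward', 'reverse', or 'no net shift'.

Q₀ = 266.8 vs Keq = 5.1380e-06 ⇒ Q>K, reverse
Step 1:
                   C          X          D          B
  Initial    0.09469      8.546     0.4748      3.729
  Change       5.332      3.555      3.555     -1.777
  Equil        5.426       12.1      4.029      1.952
  solve Keq expr → x = -1.777; check Q = 5.1380e-06
Then remove 1.266 M of X.
Step 2:
                   C          X          D          B
  Initial      5.426      10.83      4.029      1.952
  Change      0.1897     0.1265     0.1265   -0.06323
  Equil        5.616      10.96      4.156      1.889
  solve Keq expr → x = -0.06323; check Q = 5.1380e-06
Then remove 1.587 M of C.
Step 3:
                   C          X          D          B
  Initial      4.029      10.96      4.156      1.889
  Change      0.7709     0.5139     0.5139     -0.257
  Equil          4.8      11.47       4.67      1.632
  solve Keq expr → x = -0.257; check Q = 5.1380e-06

Direction: reverse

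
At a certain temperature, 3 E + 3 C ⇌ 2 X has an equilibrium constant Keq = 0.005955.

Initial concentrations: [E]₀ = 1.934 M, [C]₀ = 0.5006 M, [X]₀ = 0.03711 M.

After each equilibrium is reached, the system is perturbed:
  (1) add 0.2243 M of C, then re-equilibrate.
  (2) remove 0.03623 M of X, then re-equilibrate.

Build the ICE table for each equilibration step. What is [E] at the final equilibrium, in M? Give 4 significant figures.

[E]_eq = 1.806 M

Q₀ = 0.001518 vs Keq = 0.005955 ⇒ Q<K, forward
Step 1:
                    E           C           X
  init          1.934      0.5006     0.03711
  Δ          -0.03902    -0.03902     0.02602
  eq            1.895      0.4616     0.06313
  solve Keq expr → x = 0.01301; check Q = 0.005955
Then add 0.2243 M of C.
Step 2:
                    E           C           X
  init          1.895      0.6859     0.06313
  Δ          -0.05164    -0.05164     0.03442
  eq            1.843      0.6342     0.09755
  solve Keq expr → x = 0.01721; check Q = 0.005955
Then remove 0.03623 M of X.
Step 3:
                    E           C           X
  init          1.843      0.6342     0.06132
  Δ           -0.0375     -0.0375       0.025
  eq            1.806      0.5967     0.08632
  solve Keq expr → x = 0.0125; check Q = 0.005955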